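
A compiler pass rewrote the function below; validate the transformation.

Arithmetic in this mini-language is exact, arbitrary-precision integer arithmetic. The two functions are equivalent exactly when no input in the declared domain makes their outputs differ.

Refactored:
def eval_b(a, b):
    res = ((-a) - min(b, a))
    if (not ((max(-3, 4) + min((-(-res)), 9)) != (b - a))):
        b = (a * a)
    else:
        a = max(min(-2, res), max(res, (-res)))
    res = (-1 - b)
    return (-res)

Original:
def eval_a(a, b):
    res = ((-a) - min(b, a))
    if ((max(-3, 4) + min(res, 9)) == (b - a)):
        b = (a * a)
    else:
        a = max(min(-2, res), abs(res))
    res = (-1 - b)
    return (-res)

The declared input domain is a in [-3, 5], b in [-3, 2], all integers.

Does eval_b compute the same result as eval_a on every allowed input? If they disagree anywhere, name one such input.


The two versions differ — the changes include min/max/abs usage differs, and boolean connective usage differs, and comparison usage differs.
Tracing a=1, b=-2: eval_a: res becomes 1; next ((max(-3, 4) + min(res, 9)) == (b - a)) evaluates to false; next a becomes 1; next res becomes 1; next final value -1 | eval_b: res becomes 1; next (not ((max(-3, 4) + min((-(-res)), 9)) != (b - a))) evaluates to false; next a becomes 1; next res becomes 1; next final value -1 — matching result -1.
An exhaustive pass over the 54 declared inputs shows identical outputs.
verdict: equivalent


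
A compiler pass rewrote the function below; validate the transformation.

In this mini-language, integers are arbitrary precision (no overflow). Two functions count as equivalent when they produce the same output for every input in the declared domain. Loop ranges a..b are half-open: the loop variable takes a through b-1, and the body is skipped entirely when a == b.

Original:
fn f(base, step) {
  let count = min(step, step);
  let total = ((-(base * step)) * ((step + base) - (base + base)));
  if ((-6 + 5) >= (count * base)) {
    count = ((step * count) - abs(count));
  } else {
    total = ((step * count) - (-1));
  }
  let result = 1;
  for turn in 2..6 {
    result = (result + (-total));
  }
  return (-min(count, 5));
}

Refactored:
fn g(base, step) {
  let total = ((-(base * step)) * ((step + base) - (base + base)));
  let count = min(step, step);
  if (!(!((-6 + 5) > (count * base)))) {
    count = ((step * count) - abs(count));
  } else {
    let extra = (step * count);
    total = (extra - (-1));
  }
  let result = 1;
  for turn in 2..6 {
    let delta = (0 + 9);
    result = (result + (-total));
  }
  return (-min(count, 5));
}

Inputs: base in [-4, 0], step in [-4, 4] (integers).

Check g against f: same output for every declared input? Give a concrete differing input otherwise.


Run the pair on base=-1, step=1.
f: count=1, then total=2, then ((-6 + 5) >= (count * base)) is true, then count=0, then result=1, then (turn=2), then result=-1, then (turn=3), then result=-3, then (turn=4), then result=-5, then (turn=5), then result=-7, then returns 0
g: total=2, then count=1, then (!(!((-6 + 5) > (count * base)))) is false, then extra=1, then total=2, then result=1, then (turn=2), then delta=9, then result=-1, then (turn=3), then delta=9, then result=-3, then (turn=4), then delta=9, then result=-5, then (turn=5), then delta=9, then result=-7, then returns -1
0 != -1, so the rewrite changes behavior.
verdict: not equivalent; witness: base=-1, step=1


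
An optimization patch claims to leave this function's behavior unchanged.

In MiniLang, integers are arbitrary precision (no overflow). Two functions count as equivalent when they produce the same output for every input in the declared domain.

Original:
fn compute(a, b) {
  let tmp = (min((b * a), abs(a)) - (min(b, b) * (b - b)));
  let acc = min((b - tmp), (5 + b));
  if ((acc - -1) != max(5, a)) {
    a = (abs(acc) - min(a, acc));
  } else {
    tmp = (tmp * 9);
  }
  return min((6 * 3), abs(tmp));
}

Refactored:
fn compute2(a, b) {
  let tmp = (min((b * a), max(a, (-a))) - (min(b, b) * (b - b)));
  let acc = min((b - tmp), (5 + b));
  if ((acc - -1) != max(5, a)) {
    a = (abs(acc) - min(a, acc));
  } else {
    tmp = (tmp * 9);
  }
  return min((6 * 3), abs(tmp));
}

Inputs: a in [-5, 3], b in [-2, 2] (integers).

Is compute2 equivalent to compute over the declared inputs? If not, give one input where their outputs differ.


Equivalent — the differences include min/max/abs usage differs, yet no declared input distinguishes the two.
Tracing a=1, b=-1: compute: tmp becomes -1; next acc becomes 0; next ((acc - -1) != max(5, a)) evaluates to true; next a becomes 0; next final value 1 | compute2: tmp becomes -1; next acc becomes 0; next ((acc - -1) != max(5, a)) evaluates to true; next a becomes 0; next final value 1 — matching result 1.
An exhaustive pass over the 45 declared inputs shows identical outputs.
verdict: equivalent


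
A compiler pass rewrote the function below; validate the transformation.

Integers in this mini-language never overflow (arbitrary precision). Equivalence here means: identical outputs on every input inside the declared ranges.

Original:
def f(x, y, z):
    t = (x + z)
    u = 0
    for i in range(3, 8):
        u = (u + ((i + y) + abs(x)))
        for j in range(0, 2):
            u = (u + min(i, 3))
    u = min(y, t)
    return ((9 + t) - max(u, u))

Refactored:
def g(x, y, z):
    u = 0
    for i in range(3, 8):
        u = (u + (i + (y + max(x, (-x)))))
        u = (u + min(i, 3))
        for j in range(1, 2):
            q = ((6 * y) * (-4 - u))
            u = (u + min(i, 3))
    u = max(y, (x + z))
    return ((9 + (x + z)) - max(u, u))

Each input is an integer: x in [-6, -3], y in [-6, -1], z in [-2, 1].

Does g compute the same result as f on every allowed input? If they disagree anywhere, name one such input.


Consider the input x=-6, y=-6, z=-2.
f: t = -8; u = 0; [i=3]; u = 3; [j=0]; u = 6; [j=1]; u = 9; [i=4]; u = 13; [j=0]; u = 16; [j=1]; u = 19; [i=5]; u = 24; [j=0]; u = 27; [j=1]; u = 30; [i=6]; u = 36; [j=0]; u = 39; [j=1]; u = 42; [i=7]; u = 49; [j=0]; u = 52; [j=1]; u = 55; u = -8; return 9
g: u = 0; [i=3]; u = 3; u = 6; [j=1]; q = 360; u = 9; [i=4]; u = 13; u = 16; [j=1]; q = 720; u = 19; [i=5]; u = 24; u = 27; [j=1]; q = 1116; u = 30; [i=6]; u = 36; u = 39; [j=1]; q = 1548; u = 42; [i=7]; u = 49; u = 52; [j=1]; q = 2016; u = 55; u = -6; return 7
9 vs 7 — the two versions disagree here.
verdict: not equivalent; witness: x=-6, y=-6, z=-2


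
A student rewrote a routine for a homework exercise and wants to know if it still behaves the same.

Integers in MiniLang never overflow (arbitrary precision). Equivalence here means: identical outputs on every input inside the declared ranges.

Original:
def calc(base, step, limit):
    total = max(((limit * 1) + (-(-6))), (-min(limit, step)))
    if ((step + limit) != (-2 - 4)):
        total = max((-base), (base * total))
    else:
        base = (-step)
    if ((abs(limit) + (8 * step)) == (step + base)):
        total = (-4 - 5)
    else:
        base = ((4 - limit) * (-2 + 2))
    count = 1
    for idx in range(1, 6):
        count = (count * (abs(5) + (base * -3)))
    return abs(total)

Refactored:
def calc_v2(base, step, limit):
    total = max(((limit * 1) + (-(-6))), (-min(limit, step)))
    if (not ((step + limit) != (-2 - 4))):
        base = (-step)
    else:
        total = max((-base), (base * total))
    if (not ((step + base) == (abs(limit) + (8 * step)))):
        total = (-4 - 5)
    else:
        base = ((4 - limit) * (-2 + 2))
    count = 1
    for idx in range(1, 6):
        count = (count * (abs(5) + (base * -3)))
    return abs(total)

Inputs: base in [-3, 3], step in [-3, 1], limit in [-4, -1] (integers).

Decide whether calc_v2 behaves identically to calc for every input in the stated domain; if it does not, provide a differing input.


The rewrite breaks on base=-3, step=-3, limit=-4, where the results are 3 and 9.
calc: total becomes 4; next ((step + limit) != (-2 - 4)) evaluates to true; next total becomes 3; next ((abs(limit) + (8 * step)) == (step + base)) evaluates to false; next base becomes 0; next count becomes 1; next at idx=1:; next count becomes 5; next at idx=2:; next count becomes 25; next at idx=3:; next count becomes 125; next at idx=4:; next count becomes 625; next at idx=5:; next count becomes 3125; next final value 3
calc_v2: total becomes 4; next (not ((step + limit) != (-2 - 4))) evaluates to false; next total becomes 3; next (not ((step + base) == (abs(limit) + (8 * step)))) evaluates to true; next total becomes -9; next count becomes 1; next at idx=1:; next count becomes 14; next at idx=2:; next count becomes 196; next at idx=3:; next count becomes 2744; next at idx=4:; next count becomes 38416; next at idx=5:; next count becomes 537824; next final value 9
verdict: not equivalent; witness: base=-3, step=-3, limit=-4


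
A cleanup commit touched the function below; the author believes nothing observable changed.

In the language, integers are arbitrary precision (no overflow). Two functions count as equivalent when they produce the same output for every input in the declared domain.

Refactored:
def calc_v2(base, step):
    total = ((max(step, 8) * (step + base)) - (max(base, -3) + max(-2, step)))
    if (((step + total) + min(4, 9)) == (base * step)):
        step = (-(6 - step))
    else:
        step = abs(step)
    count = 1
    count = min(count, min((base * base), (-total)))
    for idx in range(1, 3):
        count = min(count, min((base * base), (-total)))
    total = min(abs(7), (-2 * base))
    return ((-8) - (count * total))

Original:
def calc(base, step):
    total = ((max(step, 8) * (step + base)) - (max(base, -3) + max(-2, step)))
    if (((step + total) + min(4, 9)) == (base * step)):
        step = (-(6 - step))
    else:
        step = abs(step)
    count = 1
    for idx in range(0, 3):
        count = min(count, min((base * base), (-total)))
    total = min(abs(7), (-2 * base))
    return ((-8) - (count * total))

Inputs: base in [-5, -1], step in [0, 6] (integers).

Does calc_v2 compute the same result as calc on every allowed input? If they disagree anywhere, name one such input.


Equivalent — the differences include min/max/abs usage differs; and statement counts differ; and arithmetic usage differs; and loop structure differs, yet no declared input distinguishes the two.
As a probe, take base=-3, step=1: calc runs total=-14, then (((step + total) + min(4, 9)) == (base * step)) is false, then step=1, then count=1, then (idx=0), then count=1, then (idx=1), then count=1, then (idx=2), then count=1, then total=6, then returns -14; calc_v2 runs total=-14, then (((step + total) + min(4, 9)) == (base * step)) is false, then step=1, then count=1, then count=1, then (idx=1), then count=1, then (idx=2), then count=1, then total=6, then returns -14; both end at -14.
Checked all 35 inputs in the declared domain: the outputs agree on every one.
verdict: equivalent


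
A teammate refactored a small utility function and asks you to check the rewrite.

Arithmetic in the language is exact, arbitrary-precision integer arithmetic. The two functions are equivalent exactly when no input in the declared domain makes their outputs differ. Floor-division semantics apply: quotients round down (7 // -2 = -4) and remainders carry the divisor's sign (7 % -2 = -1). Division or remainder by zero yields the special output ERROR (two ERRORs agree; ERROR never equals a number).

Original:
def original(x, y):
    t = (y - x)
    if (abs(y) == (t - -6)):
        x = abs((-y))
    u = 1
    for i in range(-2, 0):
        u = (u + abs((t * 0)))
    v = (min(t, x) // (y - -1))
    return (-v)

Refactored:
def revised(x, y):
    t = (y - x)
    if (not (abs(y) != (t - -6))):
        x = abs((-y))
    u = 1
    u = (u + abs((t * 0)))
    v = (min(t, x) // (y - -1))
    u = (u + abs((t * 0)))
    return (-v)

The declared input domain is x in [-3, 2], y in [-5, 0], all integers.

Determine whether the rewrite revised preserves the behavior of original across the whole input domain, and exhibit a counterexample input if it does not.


Changes here: local variable names differ; also min/max/abs usage differs; also constant usage differs; also comparison usage differs; also loop structure differs; also boolean connective usage differs; also arithmetic usage differs; the full 36-point sweep finds no disagreement.
verdict: equivalent


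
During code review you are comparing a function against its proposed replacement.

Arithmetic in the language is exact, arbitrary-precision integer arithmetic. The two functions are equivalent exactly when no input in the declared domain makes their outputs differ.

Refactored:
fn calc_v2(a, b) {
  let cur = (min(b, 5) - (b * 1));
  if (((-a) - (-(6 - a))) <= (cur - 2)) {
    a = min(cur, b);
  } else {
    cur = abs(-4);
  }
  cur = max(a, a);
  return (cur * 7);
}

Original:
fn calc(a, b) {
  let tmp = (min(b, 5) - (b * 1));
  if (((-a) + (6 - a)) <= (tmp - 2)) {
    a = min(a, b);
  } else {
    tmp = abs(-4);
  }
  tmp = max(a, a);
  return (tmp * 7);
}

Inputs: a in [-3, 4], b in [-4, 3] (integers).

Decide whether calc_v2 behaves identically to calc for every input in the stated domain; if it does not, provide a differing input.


a=4, b=1 yields 7 from calc but 0 from calc_v2.
verdict: not equivalent; witness: a=4, b=1


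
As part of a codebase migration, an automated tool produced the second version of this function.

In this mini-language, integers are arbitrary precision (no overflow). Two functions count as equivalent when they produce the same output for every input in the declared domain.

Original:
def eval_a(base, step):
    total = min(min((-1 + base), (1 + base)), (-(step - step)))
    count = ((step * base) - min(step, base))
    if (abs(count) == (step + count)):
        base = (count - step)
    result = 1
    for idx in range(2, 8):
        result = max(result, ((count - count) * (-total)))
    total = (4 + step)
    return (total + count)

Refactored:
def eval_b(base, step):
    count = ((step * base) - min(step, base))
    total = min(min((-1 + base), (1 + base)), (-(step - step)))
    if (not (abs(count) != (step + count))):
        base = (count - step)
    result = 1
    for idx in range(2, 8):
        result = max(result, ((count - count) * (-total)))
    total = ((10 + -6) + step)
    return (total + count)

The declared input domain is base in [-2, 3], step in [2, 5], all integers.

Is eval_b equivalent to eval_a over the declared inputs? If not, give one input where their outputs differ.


Side by side, the visible changes include: comparison usage differs, plus constant usage differs, plus boolean connective usage differs, plus arithmetic usage differs.
As a probe, take base=-1, step=4: eval_a runs total = -2; count = -3; (abs(count) == (step + count)) -> false; result = 1; [idx=2]; result = 1; [idx=3]; result = 1; [idx=4]; result = 1; [idx=5]; result = 1; [idx=6]; result = 1; [idx=7]; result = 1; total = 8; return 5; eval_b runs count = -3; total = -2; (not (abs(count) != (step + count))) -> false; result = 1; [idx=2]; result = 1; [idx=3]; result = 1; [idx=4]; result = 1; [idx=5]; result = 1; [idx=6]; result = 1; [idx=7]; result = 1; total = 8; return 5; both end at 5.
Across all 24 domain points the two functions coincide.
verdict: equivalent


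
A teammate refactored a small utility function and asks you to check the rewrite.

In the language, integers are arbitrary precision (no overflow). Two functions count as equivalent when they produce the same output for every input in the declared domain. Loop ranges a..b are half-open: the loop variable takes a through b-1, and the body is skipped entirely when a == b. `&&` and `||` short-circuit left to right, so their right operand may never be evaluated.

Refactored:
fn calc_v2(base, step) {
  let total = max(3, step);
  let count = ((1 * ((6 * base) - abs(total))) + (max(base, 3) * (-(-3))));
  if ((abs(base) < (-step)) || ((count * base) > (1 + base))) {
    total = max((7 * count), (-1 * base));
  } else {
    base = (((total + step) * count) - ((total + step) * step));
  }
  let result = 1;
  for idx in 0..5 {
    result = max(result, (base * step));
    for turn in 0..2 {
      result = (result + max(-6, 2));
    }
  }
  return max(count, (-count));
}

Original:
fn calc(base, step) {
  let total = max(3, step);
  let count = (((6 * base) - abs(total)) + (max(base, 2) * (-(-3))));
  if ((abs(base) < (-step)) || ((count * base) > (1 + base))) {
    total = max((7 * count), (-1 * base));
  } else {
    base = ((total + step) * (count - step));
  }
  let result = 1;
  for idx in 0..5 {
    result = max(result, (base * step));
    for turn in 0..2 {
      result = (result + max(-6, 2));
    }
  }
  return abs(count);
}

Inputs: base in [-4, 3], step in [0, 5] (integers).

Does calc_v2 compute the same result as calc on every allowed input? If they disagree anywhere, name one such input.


Not equivalent: base=-4, step=0 separates them (21 vs 18).
calc: total := 3 | count := -21 | ((abs(base) < (-step)) || ((count * base) > (1 + base))): true | total := 4 | result := 1 | iter idx=0: | result := 1 | iter turn=0: | result := 3 | iter turn=1: | result := 5 | iter idx=1: | result := 5 | iter turn=0: | result := 7 | iter turn=1: | result := 9 | iter idx=2: | result := 9 | iter turn=0: | result := 11 | iter turn=1: | result := 13 | iter idx=3: | result := 13 | iter turn=0: | result := 15 | iter turn=1: | result := 17 | iter idx=4: | result := 17 | iter turn=0: | result := 19 | iter turn=1: | result := 21 | result 21
calc_v2: total := 3 | count := -18 | ((abs(base) < (-step)) || ((count * base) > (1 + base))): true | total := 4 | result := 1 | iter idx=0: | result := 1 | iter turn=0: | result := 3 | iter turn=1: | result := 5 | iter idx=1: | result := 5 | iter turn=0: | result := 7 | iter turn=1: | result := 9 | iter idx=2: | result := 9 | iter turn=0: | result := 11 | iter turn=1: | result := 13 | iter idx=3: | result := 13 | iter turn=0: | result := 15 | iter turn=1: | result := 17 | iter idx=4: | result := 17 | iter turn=0: | result := 19 | iter turn=1: | result := 21 | result 18
verdict: not equivalent; witness: base=-4, step=0


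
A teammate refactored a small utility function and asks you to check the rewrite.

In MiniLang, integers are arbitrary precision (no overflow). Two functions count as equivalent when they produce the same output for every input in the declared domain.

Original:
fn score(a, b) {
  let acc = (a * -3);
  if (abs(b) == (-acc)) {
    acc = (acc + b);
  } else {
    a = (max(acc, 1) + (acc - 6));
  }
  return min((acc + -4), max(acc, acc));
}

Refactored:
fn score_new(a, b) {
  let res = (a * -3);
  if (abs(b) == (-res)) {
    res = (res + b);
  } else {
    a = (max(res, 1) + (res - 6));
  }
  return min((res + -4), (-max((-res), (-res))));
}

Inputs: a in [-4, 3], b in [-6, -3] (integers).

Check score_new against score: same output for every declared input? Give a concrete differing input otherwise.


There is a behavioral-looking edit here, yet the outcome never shifts on this domain.
As a probe, take a=3, b=-3: score runs acc becomes -9; next (abs(b) == (-acc)) evaluates to false; next a becomes -14; next final value -13; score_new runs res becomes -9; next (abs(b) == (-res)) evaluates to false; next a becomes -14; next final value -13; both end at -13.
Every one of the 32 inputs gives matching results.
verdict: equivalent


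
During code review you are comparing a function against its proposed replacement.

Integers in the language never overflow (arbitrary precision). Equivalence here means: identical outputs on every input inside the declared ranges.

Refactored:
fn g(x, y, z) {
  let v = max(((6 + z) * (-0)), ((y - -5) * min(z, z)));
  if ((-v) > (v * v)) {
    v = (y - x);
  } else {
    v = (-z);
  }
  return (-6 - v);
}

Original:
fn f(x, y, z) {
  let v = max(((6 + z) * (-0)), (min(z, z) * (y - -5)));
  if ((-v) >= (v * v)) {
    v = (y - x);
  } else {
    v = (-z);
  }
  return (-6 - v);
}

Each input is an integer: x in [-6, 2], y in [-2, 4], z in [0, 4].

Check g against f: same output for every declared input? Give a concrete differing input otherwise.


On input x=-6, y=-2, z=0, f returns -10 while g returns -6.
verdict: not equivalent; witness: x=-6, y=-2, z=0


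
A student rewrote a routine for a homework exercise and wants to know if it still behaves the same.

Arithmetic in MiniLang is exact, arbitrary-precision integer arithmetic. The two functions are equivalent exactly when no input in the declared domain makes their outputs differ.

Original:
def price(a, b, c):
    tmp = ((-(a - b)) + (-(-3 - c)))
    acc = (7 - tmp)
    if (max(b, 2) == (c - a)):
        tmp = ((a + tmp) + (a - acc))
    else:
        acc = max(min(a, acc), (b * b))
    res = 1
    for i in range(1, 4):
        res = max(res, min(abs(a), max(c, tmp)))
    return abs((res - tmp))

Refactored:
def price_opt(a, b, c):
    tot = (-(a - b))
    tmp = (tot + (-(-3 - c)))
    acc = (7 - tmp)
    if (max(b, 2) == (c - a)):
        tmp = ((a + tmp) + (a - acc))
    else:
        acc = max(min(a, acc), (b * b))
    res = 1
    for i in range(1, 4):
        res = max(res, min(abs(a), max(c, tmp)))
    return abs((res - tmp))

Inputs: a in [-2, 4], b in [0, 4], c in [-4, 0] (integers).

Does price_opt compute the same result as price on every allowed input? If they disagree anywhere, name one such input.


Comparing the listings, the differences include: statement counts differ, and local variable names differ.
One worked example (a=3, b=2, c=-1) — price: tmp := 1 | acc := 6 | (max(b, 2) == (c - a)): false | acc := 4 | res := 1 | iter i=1: | res := 1 | iter i=2: | res := 1 | iter i=3: | res := 1 | result 0; price_opt: tot := -1 | tmp := 1 | acc := 6 | (max(b, 2) == (c - a)): false | acc := 4 | res := 1 | iter i=1: | res := 1 | iter i=2: | res := 1 | iter i=3: | res := 1 | result 0; agreement on 0.
Sweeping the whole domain (175 inputs) finds no disagreement.
verdict: equivalent


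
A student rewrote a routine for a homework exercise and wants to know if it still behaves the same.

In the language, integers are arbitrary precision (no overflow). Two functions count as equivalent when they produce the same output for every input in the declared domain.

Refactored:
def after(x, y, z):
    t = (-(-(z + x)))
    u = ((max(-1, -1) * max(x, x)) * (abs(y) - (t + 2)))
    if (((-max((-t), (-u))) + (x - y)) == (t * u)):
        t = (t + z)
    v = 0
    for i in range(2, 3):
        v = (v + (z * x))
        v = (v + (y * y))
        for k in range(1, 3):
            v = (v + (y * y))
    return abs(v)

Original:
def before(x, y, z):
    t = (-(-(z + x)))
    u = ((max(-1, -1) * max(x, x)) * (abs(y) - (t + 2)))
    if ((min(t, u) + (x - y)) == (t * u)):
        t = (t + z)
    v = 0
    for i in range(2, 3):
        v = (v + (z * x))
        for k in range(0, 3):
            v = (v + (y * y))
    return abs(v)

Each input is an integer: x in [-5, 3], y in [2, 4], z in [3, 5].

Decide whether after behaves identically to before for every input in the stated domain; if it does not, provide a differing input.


Differences: statement counts differ, loop structure differs, arithmetic usage differs, min/max/abs usage differs — yet all 81 inputs agree.
verdict: equivalent


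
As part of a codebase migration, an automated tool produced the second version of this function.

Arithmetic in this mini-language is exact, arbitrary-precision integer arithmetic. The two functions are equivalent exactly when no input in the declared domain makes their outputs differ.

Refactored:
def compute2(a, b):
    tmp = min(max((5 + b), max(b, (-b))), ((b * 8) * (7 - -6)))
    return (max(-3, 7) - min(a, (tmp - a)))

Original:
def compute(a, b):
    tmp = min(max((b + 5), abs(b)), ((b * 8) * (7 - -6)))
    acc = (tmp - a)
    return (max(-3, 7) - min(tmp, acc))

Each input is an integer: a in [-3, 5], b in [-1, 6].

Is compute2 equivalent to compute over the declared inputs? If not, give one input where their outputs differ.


These are not equivalent — on a=-3, b=-1 the outputs split (111 vs 108).
compute: tmp := -104 | acc := -101 | result 111
compute2: tmp := -104 | result 108
verdict: not equivalent; witness: a=-3, b=-1


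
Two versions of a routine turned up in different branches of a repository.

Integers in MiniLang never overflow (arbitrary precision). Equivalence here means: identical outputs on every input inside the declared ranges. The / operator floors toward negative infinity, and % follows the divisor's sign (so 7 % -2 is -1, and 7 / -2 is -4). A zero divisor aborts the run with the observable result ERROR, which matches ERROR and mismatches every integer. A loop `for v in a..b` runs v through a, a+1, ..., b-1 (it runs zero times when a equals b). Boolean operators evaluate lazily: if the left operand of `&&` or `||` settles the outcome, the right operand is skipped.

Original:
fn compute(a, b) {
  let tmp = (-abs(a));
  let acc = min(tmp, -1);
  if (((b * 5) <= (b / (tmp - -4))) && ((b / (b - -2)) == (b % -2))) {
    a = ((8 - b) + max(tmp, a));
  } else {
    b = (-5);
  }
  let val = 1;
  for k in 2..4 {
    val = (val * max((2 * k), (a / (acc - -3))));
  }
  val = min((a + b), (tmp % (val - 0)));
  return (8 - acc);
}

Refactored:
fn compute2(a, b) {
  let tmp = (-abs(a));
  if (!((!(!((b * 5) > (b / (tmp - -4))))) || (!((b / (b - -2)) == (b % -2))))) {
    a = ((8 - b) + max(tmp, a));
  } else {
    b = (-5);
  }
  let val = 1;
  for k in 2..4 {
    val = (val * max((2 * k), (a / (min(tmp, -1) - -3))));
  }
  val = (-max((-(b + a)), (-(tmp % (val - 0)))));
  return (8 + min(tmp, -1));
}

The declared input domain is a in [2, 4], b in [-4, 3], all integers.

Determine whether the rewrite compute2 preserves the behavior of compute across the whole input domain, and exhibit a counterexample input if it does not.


Not equivalent: a=2, b=-4 separates them (10 vs 6).
compute: tmp := -2 | acc := -2 | (((b * 5) <= (b / (tmp - -4))) && ((b / (b - -2)) == (b % -2))): false | b := -5 | val := 1 | iter k=2: | val := 4 | iter k=3: | val := 24 | val := -3 | result 10
compute2: tmp := -2 | (!((!(!((b * 5) > (b / (tmp - -4))))) || (!((b / (b - -2)) == (b % -2))))): false | b := -5 | val := 1 | iter k=2: | val := 4 | iter k=3: | val := 24 | val := -3 | result 6
verdict: not equivalent; witness: a=2, b=-4


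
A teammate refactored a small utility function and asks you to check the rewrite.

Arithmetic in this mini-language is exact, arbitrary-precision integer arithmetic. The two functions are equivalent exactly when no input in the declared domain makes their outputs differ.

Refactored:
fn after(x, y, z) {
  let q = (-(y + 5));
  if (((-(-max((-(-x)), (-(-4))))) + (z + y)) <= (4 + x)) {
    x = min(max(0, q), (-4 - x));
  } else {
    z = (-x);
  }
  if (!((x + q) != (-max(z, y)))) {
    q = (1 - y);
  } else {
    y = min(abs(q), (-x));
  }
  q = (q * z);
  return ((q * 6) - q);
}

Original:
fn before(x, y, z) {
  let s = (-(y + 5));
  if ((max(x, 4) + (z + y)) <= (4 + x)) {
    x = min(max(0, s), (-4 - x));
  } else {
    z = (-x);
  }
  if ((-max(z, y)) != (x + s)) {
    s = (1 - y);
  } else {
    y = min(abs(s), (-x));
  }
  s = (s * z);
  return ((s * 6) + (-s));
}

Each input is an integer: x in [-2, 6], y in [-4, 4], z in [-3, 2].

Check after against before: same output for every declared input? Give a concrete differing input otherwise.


Consider the input x=-2, y=-4, z=-3.
before: s=-1, then ((max(x, 4) + (z + y)) <= (4 + x)) is true, then x=-2, then ((-max(z, y)) != (x + s)) is true, then s=5, then s=-15, then returns -75
after: q=-1, then (((-(-max((-(-x)), (-(-4))))) + (z + y)) <= (4 + x)) is true, then x=-2, then (!((x + q) != (-max(z, y)))) is false, then y=1, then q=3, then returns 15
-75 and 15 differ, so these are not the same function on this domain.
verdict: not equivalent; witness: x=-2, y=-4, z=-3


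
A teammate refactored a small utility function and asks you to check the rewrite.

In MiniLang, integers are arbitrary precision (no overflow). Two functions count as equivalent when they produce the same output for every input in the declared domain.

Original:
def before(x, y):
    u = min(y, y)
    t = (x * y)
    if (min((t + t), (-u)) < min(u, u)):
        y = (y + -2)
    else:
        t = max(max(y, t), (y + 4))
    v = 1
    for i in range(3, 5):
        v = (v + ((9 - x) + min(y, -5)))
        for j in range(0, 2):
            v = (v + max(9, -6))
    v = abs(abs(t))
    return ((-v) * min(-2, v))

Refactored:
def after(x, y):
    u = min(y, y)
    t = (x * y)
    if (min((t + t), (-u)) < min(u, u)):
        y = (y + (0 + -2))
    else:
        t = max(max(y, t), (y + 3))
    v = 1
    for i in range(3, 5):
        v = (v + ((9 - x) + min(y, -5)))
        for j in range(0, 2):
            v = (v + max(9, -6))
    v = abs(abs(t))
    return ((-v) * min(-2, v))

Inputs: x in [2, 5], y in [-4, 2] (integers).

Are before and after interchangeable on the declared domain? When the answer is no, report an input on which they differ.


There is a counterexample at x=2, y=0: 8 on one side, 6 on the other.
before: u=0, then t=0, then (min((t + t), (-u)) < min(u, u)) is false, then t=4, then v=1, then (i=3), then v=3, then (j=0), then v=12, then (j=1), then v=21, then (i=4), then v=23, then (j=0), then v=32, then (j=1), then v=41, then v=4, then returns 8
after: u=0, then t=0, then (min((t + t), (-u)) < min(u, u)) is false, then t=3, then v=1, then (i=3), then v=3, then (j=0), then v=12, then (j=1), then v=21, then (i=4), then v=23, then (j=0), then v=32, then (j=1), then v=41, then v=3, then returns 6
verdict: not equivalent; witness: x=2, y=0


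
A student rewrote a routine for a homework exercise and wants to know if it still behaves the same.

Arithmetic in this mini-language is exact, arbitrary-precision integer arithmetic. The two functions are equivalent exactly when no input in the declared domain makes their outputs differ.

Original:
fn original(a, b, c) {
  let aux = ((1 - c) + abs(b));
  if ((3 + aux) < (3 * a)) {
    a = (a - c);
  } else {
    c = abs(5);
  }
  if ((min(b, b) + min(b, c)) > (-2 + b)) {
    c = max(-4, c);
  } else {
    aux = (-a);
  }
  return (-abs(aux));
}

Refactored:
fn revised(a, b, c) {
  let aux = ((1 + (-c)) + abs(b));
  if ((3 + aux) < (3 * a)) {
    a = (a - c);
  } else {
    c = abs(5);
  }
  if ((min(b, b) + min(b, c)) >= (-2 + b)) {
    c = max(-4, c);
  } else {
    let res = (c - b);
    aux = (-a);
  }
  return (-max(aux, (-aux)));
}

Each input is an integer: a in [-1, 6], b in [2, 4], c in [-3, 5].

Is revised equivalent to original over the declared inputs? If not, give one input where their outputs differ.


Evaluate both at a=4, b=2, c=-2.
original: aux becomes 5; next ((3 + aux) < (3 * a)) evaluates to true; next a becomes 6; next ((min(b, b) + min(b, c)) > (-2 + b)) evaluates to false; next aux becomes -6; next final value -6
revised: aux becomes 5; next ((3 + aux) < (3 * a)) evaluates to true; next a becomes 6; next ((min(b, b) + min(b, c)) >= (-2 + b)) evaluates to true; next c becomes -2; next final value -5
-6 vs -5 — the two versions disagree here.
verdict: not equivalent; witness: a=4, b=2, c=-2


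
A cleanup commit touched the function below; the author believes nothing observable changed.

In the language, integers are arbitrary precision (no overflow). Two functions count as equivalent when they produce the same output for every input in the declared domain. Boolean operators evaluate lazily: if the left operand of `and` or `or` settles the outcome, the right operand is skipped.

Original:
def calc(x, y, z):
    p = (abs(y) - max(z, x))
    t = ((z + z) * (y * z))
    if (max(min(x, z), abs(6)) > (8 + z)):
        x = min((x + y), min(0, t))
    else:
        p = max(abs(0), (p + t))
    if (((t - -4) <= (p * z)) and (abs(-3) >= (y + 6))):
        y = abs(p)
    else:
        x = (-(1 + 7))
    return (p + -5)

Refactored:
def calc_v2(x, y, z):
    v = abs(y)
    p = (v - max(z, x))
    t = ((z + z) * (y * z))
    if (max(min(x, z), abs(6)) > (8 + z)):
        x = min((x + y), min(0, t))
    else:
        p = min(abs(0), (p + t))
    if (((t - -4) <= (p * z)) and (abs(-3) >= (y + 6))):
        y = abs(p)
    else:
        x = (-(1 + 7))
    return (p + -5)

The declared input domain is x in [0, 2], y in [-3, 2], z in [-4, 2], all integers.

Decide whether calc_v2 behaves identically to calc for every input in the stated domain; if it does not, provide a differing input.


There is a counterexample at x=0, y=-3, z=-2: -5 on one side, -26 on the other.
calc: p := 3 | t := -24 | (max(min(x, z), abs(6)) > (8 + z)): false | p := 0 | (((t - -4) <= (p * z)) and (abs(-3) >= (y + 6))): true | y := 0 | result -5
calc_v2: v := 3 | p := 3 | t := -24 | (max(min(x, z), abs(6)) > (8 + z)): false | p := -21 | (((t - -4) <= (p * z)) and (abs(-3) >= (y + 6))): true | y := 21 | result -26
verdict: not equivalent; witness: x=0, y=-3, z=-2


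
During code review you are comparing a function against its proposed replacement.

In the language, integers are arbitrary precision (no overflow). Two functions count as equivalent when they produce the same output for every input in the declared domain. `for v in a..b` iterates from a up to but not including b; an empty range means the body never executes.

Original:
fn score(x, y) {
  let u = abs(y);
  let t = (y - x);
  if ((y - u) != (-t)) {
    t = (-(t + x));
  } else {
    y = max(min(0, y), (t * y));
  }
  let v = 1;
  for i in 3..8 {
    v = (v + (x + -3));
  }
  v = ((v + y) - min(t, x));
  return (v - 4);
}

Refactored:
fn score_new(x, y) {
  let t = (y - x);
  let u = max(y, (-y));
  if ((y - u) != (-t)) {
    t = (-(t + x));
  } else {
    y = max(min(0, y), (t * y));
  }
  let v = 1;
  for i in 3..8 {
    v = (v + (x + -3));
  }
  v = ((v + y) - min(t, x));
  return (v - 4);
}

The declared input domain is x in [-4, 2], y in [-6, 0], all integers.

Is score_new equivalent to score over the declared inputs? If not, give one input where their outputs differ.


The two versions differ — the changes include min/max/abs usage differs.
As a probe, take x=2, y=-3: score runs u=3, then t=-5, then ((y - u) != (-t)) is true, then t=3, then v=1, then (i=3), then v=0, then (i=4), then v=-1, then (i=5), then v=-2, then (i=6), then v=-3, then (i=7), then v=-4, then v=-9, then returns -13; score_new runs t=-5, then u=3, then ((y - u) != (-t)) is true, then t=3, then v=1, then (i=3), then v=0, then (i=4), then v=-1, then (i=5), then v=-2, then (i=6), then v=-3, then (i=7), then v=-4, then v=-9, then returns -13; both end at -13.
Across all 49 domain points the two functions coincide.
verdict: equivalent


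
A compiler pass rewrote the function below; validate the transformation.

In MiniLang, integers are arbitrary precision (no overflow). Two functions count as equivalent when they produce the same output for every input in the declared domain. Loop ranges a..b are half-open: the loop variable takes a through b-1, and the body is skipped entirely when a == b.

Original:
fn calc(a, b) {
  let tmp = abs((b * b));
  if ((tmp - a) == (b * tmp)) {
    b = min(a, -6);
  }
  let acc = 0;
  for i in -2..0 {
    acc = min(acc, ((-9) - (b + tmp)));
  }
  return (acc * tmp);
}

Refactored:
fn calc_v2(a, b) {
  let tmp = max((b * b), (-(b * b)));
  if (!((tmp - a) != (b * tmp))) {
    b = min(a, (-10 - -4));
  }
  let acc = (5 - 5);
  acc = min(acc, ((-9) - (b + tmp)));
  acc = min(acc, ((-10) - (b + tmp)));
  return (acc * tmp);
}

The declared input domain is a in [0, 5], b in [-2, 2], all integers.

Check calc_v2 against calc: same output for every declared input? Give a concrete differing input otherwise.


Take a=0, b=-2.
calc: tmp = 4; ((tmp - a) == (b * tmp)) -> false; acc = 0; [i=-2]; acc = -11; [i=-1]; acc = -11; return -44
calc_v2: tmp = 4; (!((tmp - a) != (b * tmp))) -> false; acc = 0; acc = -11; acc = -12; return -48
-44 against -48: the behavior changed.
verdict: not equivalent; witness: a=0, b=-2


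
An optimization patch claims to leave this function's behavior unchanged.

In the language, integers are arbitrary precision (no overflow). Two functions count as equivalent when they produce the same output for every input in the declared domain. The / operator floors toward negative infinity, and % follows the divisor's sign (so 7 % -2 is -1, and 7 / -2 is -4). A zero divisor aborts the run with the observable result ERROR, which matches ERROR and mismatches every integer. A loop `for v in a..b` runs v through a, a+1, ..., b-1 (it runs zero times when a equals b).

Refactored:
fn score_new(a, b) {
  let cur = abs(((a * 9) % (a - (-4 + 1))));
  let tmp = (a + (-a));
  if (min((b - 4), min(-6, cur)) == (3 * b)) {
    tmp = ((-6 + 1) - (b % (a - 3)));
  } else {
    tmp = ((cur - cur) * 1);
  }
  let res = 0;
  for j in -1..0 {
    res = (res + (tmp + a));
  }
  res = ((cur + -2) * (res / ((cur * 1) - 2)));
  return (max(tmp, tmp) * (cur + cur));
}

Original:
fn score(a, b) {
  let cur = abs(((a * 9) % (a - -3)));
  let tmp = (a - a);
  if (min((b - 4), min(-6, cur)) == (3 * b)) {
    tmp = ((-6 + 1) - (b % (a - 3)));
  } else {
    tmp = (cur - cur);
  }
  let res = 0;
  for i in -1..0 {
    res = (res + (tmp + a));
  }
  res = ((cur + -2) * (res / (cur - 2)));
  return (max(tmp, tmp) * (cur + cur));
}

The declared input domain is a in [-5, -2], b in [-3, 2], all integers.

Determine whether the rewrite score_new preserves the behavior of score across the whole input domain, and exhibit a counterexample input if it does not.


Changes here: arithmetic usage differs, and constant usage differs, and local variable names differ; the full 24-point sweep finds no disagreement.
verdict: equivalent


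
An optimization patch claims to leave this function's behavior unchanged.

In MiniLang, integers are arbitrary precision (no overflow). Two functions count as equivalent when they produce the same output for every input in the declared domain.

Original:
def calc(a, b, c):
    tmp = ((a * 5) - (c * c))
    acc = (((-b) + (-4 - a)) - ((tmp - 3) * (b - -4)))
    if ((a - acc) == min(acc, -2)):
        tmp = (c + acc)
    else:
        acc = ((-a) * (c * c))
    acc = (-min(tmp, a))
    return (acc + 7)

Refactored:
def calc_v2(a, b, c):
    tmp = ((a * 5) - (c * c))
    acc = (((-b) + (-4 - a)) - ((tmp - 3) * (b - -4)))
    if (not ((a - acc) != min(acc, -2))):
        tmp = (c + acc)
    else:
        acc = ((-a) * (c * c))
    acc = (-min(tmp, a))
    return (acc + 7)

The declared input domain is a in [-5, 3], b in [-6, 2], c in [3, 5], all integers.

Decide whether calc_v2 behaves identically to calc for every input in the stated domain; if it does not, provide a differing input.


The two are interchangeable: boolean connective usage differs; comparison usage differs, and every declared input agrees.
Spot check at a=-3, b=0, c=5 — calc: tmp=-40, then acc=171, then ((a - acc) == min(acc, -2)) is false, then acc=75, then acc=40, then returns 47. calc_v2: tmp=-40, then acc=171, then (not ((a - acc) != min(acc, -2))) is false, then acc=75, then acc=40, then returns 47. Both give 47.
Checked all 243 inputs in the declared domain: the outputs agree on every one.
verdict: equivalent


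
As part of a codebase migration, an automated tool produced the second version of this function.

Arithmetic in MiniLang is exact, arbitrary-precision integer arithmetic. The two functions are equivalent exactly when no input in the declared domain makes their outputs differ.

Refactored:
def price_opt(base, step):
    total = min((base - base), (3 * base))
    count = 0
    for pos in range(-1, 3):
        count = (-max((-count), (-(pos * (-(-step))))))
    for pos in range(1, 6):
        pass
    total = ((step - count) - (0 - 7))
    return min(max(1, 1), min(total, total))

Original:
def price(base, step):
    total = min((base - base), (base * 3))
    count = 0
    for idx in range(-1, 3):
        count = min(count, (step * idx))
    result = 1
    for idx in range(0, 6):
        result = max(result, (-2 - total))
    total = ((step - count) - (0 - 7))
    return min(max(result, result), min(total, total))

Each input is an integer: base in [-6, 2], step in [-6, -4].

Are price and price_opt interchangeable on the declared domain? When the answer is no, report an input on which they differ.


There is a counterexample at base=-6, step=-6: 13 on one side, 1 on the other.
price: total=-18, then count=0, then (idx=-1), then count=0, then (idx=0), then count=0, then (idx=1), then count=-6, then (idx=2), then count=-12, then result=1, then (idx=0), then result=16, then (idx=1), then result=16, then (idx=2), then result=16, then (idx=3), then result=16, then (idx=4), then result=16, then (idx=5), then result=16, then total=13, then returns 13
price_opt: total=-18, then count=0, then (pos=-1), then count=0, then (pos=0), then count=0, then (pos=1), then count=-6, then (pos=2), then count=-12, then (pos=1), then (pos=2), then (pos=3), then (pos=4), then (pos=5), then total=13, then returns 1
verdict: not equivalent; witness: base=-6, step=-6
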